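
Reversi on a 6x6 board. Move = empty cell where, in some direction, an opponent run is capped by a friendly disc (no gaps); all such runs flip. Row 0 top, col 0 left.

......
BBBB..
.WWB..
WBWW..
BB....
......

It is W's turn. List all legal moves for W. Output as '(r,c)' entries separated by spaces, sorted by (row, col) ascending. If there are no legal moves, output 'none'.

Answer: (0,0) (0,1) (0,2) (0,3) (0,4) (1,4) (2,4) (5,0) (5,1) (5,2)

Derivation:
(0,0): flips 1 -> legal
(0,1): flips 1 -> legal
(0,2): flips 1 -> legal
(0,3): flips 3 -> legal
(0,4): flips 1 -> legal
(1,4): flips 1 -> legal
(2,0): no bracket -> illegal
(2,4): flips 1 -> legal
(3,4): no bracket -> illegal
(4,2): no bracket -> illegal
(5,0): flips 2 -> legal
(5,1): flips 2 -> legal
(5,2): flips 1 -> legal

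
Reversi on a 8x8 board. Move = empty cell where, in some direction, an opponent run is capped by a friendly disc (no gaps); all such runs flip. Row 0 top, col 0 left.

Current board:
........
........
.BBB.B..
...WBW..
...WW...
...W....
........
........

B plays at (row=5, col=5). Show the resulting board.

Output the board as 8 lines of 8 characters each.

Place B at (5,5); scan 8 dirs for brackets.
Dir NW: opp run (4,4) (3,3) capped by B -> flip
Dir N: first cell '.' (not opp) -> no flip
Dir NE: first cell '.' (not opp) -> no flip
Dir W: first cell '.' (not opp) -> no flip
Dir E: first cell '.' (not opp) -> no flip
Dir SW: first cell '.' (not opp) -> no flip
Dir S: first cell '.' (not opp) -> no flip
Dir SE: first cell '.' (not opp) -> no flip
All flips: (3,3) (4,4)

Answer: ........
........
.BBB.B..
...BBW..
...WB...
...W.B..
........
........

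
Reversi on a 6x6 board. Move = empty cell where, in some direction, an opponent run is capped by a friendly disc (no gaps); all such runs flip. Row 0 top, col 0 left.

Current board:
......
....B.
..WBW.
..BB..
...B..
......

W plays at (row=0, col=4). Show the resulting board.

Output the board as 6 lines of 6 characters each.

Place W at (0,4); scan 8 dirs for brackets.
Dir NW: edge -> no flip
Dir N: edge -> no flip
Dir NE: edge -> no flip
Dir W: first cell '.' (not opp) -> no flip
Dir E: first cell '.' (not opp) -> no flip
Dir SW: first cell '.' (not opp) -> no flip
Dir S: opp run (1,4) capped by W -> flip
Dir SE: first cell '.' (not opp) -> no flip
All flips: (1,4)

Answer: ....W.
....W.
..WBW.
..BB..
...B..
......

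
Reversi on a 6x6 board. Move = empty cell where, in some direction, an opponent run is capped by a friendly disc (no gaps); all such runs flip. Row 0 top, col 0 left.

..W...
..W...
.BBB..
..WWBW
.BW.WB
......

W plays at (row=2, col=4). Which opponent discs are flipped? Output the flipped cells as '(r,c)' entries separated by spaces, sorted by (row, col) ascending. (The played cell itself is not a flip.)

Dir NW: first cell '.' (not opp) -> no flip
Dir N: first cell '.' (not opp) -> no flip
Dir NE: first cell '.' (not opp) -> no flip
Dir W: opp run (2,3) (2,2) (2,1), next='.' -> no flip
Dir E: first cell '.' (not opp) -> no flip
Dir SW: first cell 'W' (not opp) -> no flip
Dir S: opp run (3,4) capped by W -> flip
Dir SE: first cell 'W' (not opp) -> no flip

Answer: (3,4)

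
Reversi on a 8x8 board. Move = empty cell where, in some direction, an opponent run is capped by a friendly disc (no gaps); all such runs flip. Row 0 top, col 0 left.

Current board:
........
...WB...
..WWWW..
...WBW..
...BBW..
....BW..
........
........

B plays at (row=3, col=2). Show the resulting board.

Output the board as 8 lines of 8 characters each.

Place B at (3,2); scan 8 dirs for brackets.
Dir NW: first cell '.' (not opp) -> no flip
Dir N: opp run (2,2), next='.' -> no flip
Dir NE: opp run (2,3) capped by B -> flip
Dir W: first cell '.' (not opp) -> no flip
Dir E: opp run (3,3) capped by B -> flip
Dir SW: first cell '.' (not opp) -> no flip
Dir S: first cell '.' (not opp) -> no flip
Dir SE: first cell 'B' (not opp) -> no flip
All flips: (2,3) (3,3)

Answer: ........
...WB...
..WBWW..
..BBBW..
...BBW..
....BW..
........
........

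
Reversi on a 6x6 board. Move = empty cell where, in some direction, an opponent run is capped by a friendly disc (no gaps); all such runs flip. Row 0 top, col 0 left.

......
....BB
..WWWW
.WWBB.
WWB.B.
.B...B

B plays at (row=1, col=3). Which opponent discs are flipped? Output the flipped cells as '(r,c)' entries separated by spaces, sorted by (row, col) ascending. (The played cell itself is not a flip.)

Dir NW: first cell '.' (not opp) -> no flip
Dir N: first cell '.' (not opp) -> no flip
Dir NE: first cell '.' (not opp) -> no flip
Dir W: first cell '.' (not opp) -> no flip
Dir E: first cell 'B' (not opp) -> no flip
Dir SW: opp run (2,2) (3,1) (4,0), next=edge -> no flip
Dir S: opp run (2,3) capped by B -> flip
Dir SE: opp run (2,4), next='.' -> no flip

Answer: (2,3)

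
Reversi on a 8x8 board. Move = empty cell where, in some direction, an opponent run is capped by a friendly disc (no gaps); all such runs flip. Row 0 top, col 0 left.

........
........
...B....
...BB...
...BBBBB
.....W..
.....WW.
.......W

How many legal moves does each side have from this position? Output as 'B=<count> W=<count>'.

-- B to move --
(5,4): no bracket -> illegal
(5,6): no bracket -> illegal
(5,7): no bracket -> illegal
(6,4): flips 1 -> legal
(6,7): no bracket -> illegal
(7,4): no bracket -> illegal
(7,5): flips 2 -> legal
(7,6): no bracket -> illegal
B mobility = 2
-- W to move --
(1,2): no bracket -> illegal
(1,3): no bracket -> illegal
(1,4): no bracket -> illegal
(2,2): flips 2 -> legal
(2,4): no bracket -> illegal
(2,5): no bracket -> illegal
(3,2): no bracket -> illegal
(3,5): flips 1 -> legal
(3,6): no bracket -> illegal
(3,7): flips 1 -> legal
(4,2): no bracket -> illegal
(5,2): no bracket -> illegal
(5,3): no bracket -> illegal
(5,4): no bracket -> illegal
(5,6): no bracket -> illegal
(5,7): no bracket -> illegal
W mobility = 3

Answer: B=2 W=3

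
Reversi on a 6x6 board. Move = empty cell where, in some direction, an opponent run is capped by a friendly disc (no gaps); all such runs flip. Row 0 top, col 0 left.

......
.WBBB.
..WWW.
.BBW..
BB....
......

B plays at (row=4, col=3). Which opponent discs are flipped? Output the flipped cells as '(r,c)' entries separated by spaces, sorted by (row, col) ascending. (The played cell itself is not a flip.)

Dir NW: first cell 'B' (not opp) -> no flip
Dir N: opp run (3,3) (2,3) capped by B -> flip
Dir NE: first cell '.' (not opp) -> no flip
Dir W: first cell '.' (not opp) -> no flip
Dir E: first cell '.' (not opp) -> no flip
Dir SW: first cell '.' (not opp) -> no flip
Dir S: first cell '.' (not opp) -> no flip
Dir SE: first cell '.' (not opp) -> no flip

Answer: (2,3) (3,3)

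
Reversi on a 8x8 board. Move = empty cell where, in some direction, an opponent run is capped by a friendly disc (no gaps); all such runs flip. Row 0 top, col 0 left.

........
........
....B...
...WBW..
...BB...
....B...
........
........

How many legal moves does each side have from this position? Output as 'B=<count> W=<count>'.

Answer: B=7 W=4

Derivation:
-- B to move --
(2,2): flips 1 -> legal
(2,3): flips 1 -> legal
(2,5): no bracket -> illegal
(2,6): flips 1 -> legal
(3,2): flips 1 -> legal
(3,6): flips 1 -> legal
(4,2): flips 1 -> legal
(4,5): no bracket -> illegal
(4,6): flips 1 -> legal
B mobility = 7
-- W to move --
(1,3): flips 1 -> legal
(1,4): no bracket -> illegal
(1,5): flips 1 -> legal
(2,3): no bracket -> illegal
(2,5): no bracket -> illegal
(3,2): no bracket -> illegal
(4,2): no bracket -> illegal
(4,5): no bracket -> illegal
(5,2): no bracket -> illegal
(5,3): flips 2 -> legal
(5,5): flips 1 -> legal
(6,3): no bracket -> illegal
(6,4): no bracket -> illegal
(6,5): no bracket -> illegal
W mobility = 4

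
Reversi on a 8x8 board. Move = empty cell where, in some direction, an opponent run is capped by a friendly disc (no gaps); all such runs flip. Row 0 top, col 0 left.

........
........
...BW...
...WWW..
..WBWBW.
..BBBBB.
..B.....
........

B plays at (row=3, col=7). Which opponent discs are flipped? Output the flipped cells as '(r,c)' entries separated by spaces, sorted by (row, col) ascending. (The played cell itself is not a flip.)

Answer: (4,6)

Derivation:
Dir NW: first cell '.' (not opp) -> no flip
Dir N: first cell '.' (not opp) -> no flip
Dir NE: edge -> no flip
Dir W: first cell '.' (not opp) -> no flip
Dir E: edge -> no flip
Dir SW: opp run (4,6) capped by B -> flip
Dir S: first cell '.' (not opp) -> no flip
Dir SE: edge -> no flip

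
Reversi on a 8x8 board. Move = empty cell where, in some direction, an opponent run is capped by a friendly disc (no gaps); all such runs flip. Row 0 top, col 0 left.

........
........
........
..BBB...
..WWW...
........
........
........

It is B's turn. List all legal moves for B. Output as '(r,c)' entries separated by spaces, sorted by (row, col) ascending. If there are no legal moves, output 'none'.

(3,1): no bracket -> illegal
(3,5): no bracket -> illegal
(4,1): no bracket -> illegal
(4,5): no bracket -> illegal
(5,1): flips 1 -> legal
(5,2): flips 2 -> legal
(5,3): flips 1 -> legal
(5,4): flips 2 -> legal
(5,5): flips 1 -> legal

Answer: (5,1) (5,2) (5,3) (5,4) (5,5)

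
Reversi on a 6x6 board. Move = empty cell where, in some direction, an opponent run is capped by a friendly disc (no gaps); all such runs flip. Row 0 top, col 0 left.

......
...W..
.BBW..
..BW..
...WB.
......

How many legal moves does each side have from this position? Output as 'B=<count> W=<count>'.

Answer: B=6 W=7

Derivation:
-- B to move --
(0,2): no bracket -> illegal
(0,3): no bracket -> illegal
(0,4): flips 1 -> legal
(1,2): no bracket -> illegal
(1,4): flips 1 -> legal
(2,4): flips 1 -> legal
(3,4): flips 1 -> legal
(4,2): flips 1 -> legal
(5,2): no bracket -> illegal
(5,3): no bracket -> illegal
(5,4): flips 1 -> legal
B mobility = 6
-- W to move --
(1,0): flips 2 -> legal
(1,1): flips 1 -> legal
(1,2): no bracket -> illegal
(2,0): flips 2 -> legal
(3,0): no bracket -> illegal
(3,1): flips 2 -> legal
(3,4): no bracket -> illegal
(3,5): no bracket -> illegal
(4,1): flips 1 -> legal
(4,2): no bracket -> illegal
(4,5): flips 1 -> legal
(5,3): no bracket -> illegal
(5,4): no bracket -> illegal
(5,5): flips 1 -> legal
W mobility = 7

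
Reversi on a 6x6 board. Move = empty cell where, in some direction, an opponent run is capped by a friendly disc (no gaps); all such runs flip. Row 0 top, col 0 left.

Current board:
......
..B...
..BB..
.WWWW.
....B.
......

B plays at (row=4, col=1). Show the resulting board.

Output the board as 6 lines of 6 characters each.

Answer: ......
..B...
..BB..
.WBWW.
.B..B.
......

Derivation:
Place B at (4,1); scan 8 dirs for brackets.
Dir NW: first cell '.' (not opp) -> no flip
Dir N: opp run (3,1), next='.' -> no flip
Dir NE: opp run (3,2) capped by B -> flip
Dir W: first cell '.' (not opp) -> no flip
Dir E: first cell '.' (not opp) -> no flip
Dir SW: first cell '.' (not opp) -> no flip
Dir S: first cell '.' (not opp) -> no flip
Dir SE: first cell '.' (not opp) -> no flip
All flips: (3,2)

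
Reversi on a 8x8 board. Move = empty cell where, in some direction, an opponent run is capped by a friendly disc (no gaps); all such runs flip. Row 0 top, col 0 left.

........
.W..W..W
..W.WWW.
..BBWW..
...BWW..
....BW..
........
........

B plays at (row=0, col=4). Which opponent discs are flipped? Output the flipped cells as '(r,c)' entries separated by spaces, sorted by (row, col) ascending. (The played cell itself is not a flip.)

Answer: (1,4) (2,4) (3,4) (4,4)

Derivation:
Dir NW: edge -> no flip
Dir N: edge -> no flip
Dir NE: edge -> no flip
Dir W: first cell '.' (not opp) -> no flip
Dir E: first cell '.' (not opp) -> no flip
Dir SW: first cell '.' (not opp) -> no flip
Dir S: opp run (1,4) (2,4) (3,4) (4,4) capped by B -> flip
Dir SE: first cell '.' (not opp) -> no flip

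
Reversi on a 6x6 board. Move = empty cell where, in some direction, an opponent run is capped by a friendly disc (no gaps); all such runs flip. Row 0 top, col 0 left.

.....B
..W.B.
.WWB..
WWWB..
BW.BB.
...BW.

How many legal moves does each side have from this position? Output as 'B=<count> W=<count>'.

-- B to move --
(0,1): flips 1 -> legal
(0,2): no bracket -> illegal
(0,3): no bracket -> illegal
(1,0): flips 2 -> legal
(1,1): flips 1 -> legal
(1,3): flips 2 -> legal
(2,0): flips 3 -> legal
(4,2): flips 1 -> legal
(4,5): no bracket -> illegal
(5,0): flips 2 -> legal
(5,1): no bracket -> illegal
(5,2): no bracket -> illegal
(5,5): flips 1 -> legal
B mobility = 8
-- W to move --
(0,3): no bracket -> illegal
(0,4): no bracket -> illegal
(1,3): no bracket -> illegal
(1,5): no bracket -> illegal
(2,4): flips 1 -> legal
(2,5): no bracket -> illegal
(3,4): flips 3 -> legal
(3,5): no bracket -> illegal
(4,2): no bracket -> illegal
(4,5): no bracket -> illegal
(5,0): flips 1 -> legal
(5,1): no bracket -> illegal
(5,2): flips 1 -> legal
(5,5): flips 2 -> legal
W mobility = 5

Answer: B=8 W=5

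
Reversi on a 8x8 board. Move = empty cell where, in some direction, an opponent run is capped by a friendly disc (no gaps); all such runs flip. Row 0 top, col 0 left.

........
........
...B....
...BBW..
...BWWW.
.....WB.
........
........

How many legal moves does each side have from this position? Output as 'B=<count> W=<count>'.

-- B to move --
(2,4): no bracket -> illegal
(2,5): no bracket -> illegal
(2,6): no bracket -> illegal
(3,6): flips 2 -> legal
(3,7): no bracket -> illegal
(4,7): flips 3 -> legal
(5,3): no bracket -> illegal
(5,4): flips 2 -> legal
(5,7): no bracket -> illegal
(6,4): no bracket -> illegal
(6,5): no bracket -> illegal
(6,6): flips 2 -> legal
B mobility = 4
-- W to move --
(1,2): flips 2 -> legal
(1,3): no bracket -> illegal
(1,4): no bracket -> illegal
(2,2): flips 1 -> legal
(2,4): flips 1 -> legal
(2,5): no bracket -> illegal
(3,2): flips 2 -> legal
(4,2): flips 1 -> legal
(4,7): no bracket -> illegal
(5,2): no bracket -> illegal
(5,3): no bracket -> illegal
(5,4): no bracket -> illegal
(5,7): flips 1 -> legal
(6,5): no bracket -> illegal
(6,6): flips 1 -> legal
(6,7): flips 1 -> legal
W mobility = 8

Answer: B=4 W=8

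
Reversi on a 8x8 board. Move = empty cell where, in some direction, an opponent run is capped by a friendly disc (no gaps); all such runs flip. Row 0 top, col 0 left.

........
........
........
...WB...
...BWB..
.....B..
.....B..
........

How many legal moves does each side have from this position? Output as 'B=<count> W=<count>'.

Answer: B=4 W=6

Derivation:
-- B to move --
(2,2): flips 2 -> legal
(2,3): flips 1 -> legal
(2,4): no bracket -> illegal
(3,2): flips 1 -> legal
(3,5): no bracket -> illegal
(4,2): no bracket -> illegal
(5,3): no bracket -> illegal
(5,4): flips 1 -> legal
B mobility = 4
-- W to move --
(2,3): no bracket -> illegal
(2,4): flips 1 -> legal
(2,5): no bracket -> illegal
(3,2): no bracket -> illegal
(3,5): flips 1 -> legal
(3,6): no bracket -> illegal
(4,2): flips 1 -> legal
(4,6): flips 1 -> legal
(5,2): no bracket -> illegal
(5,3): flips 1 -> legal
(5,4): no bracket -> illegal
(5,6): no bracket -> illegal
(6,4): no bracket -> illegal
(6,6): flips 1 -> legal
(7,4): no bracket -> illegal
(7,5): no bracket -> illegal
(7,6): no bracket -> illegal
W mobility = 6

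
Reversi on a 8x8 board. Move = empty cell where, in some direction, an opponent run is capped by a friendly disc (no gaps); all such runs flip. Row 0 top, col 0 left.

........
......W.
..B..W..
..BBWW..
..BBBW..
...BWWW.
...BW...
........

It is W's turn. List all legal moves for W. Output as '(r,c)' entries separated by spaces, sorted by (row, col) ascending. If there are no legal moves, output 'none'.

(1,1): flips 3 -> legal
(1,2): no bracket -> illegal
(1,3): no bracket -> illegal
(2,1): flips 2 -> legal
(2,3): no bracket -> illegal
(2,4): no bracket -> illegal
(3,1): flips 4 -> legal
(4,1): flips 3 -> legal
(5,1): no bracket -> illegal
(5,2): flips 2 -> legal
(6,2): flips 3 -> legal
(7,2): flips 1 -> legal
(7,3): no bracket -> illegal
(7,4): no bracket -> illegal

Answer: (1,1) (2,1) (3,1) (4,1) (5,2) (6,2) (7,2)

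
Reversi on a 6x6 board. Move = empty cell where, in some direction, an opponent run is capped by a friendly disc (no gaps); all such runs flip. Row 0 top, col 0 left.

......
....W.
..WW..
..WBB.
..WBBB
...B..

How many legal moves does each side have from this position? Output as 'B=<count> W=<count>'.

-- B to move --
(0,3): no bracket -> illegal
(0,4): no bracket -> illegal
(0,5): no bracket -> illegal
(1,1): flips 1 -> legal
(1,2): flips 1 -> legal
(1,3): flips 1 -> legal
(1,5): no bracket -> illegal
(2,1): flips 1 -> legal
(2,4): no bracket -> illegal
(2,5): no bracket -> illegal
(3,1): flips 2 -> legal
(4,1): flips 1 -> legal
(5,1): flips 1 -> legal
(5,2): no bracket -> illegal
B mobility = 7
-- W to move --
(2,4): flips 1 -> legal
(2,5): no bracket -> illegal
(3,5): flips 2 -> legal
(5,2): no bracket -> illegal
(5,4): flips 1 -> legal
(5,5): flips 2 -> legal
W mobility = 4

Answer: B=7 W=4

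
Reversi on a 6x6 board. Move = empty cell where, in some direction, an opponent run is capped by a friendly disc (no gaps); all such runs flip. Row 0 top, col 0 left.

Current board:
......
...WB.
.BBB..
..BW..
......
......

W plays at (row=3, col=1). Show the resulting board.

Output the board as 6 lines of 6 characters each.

Place W at (3,1); scan 8 dirs for brackets.
Dir NW: first cell '.' (not opp) -> no flip
Dir N: opp run (2,1), next='.' -> no flip
Dir NE: opp run (2,2) capped by W -> flip
Dir W: first cell '.' (not opp) -> no flip
Dir E: opp run (3,2) capped by W -> flip
Dir SW: first cell '.' (not opp) -> no flip
Dir S: first cell '.' (not opp) -> no flip
Dir SE: first cell '.' (not opp) -> no flip
All flips: (2,2) (3,2)

Answer: ......
...WB.
.BWB..
.WWW..
......
......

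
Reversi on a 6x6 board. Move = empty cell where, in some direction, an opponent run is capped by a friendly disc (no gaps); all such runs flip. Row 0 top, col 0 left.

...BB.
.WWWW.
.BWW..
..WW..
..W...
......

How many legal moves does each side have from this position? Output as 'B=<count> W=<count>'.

Answer: B=5 W=4

Derivation:
-- B to move --
(0,0): no bracket -> illegal
(0,1): flips 1 -> legal
(0,2): no bracket -> illegal
(0,5): no bracket -> illegal
(1,0): no bracket -> illegal
(1,5): no bracket -> illegal
(2,0): no bracket -> illegal
(2,4): flips 3 -> legal
(2,5): flips 1 -> legal
(3,1): flips 2 -> legal
(3,4): no bracket -> illegal
(4,1): no bracket -> illegal
(4,3): flips 4 -> legal
(4,4): no bracket -> illegal
(5,1): no bracket -> illegal
(5,2): no bracket -> illegal
(5,3): no bracket -> illegal
B mobility = 5
-- W to move --
(0,2): no bracket -> illegal
(0,5): no bracket -> illegal
(1,0): flips 1 -> legal
(1,5): no bracket -> illegal
(2,0): flips 1 -> legal
(3,0): flips 1 -> legal
(3,1): flips 1 -> legal
W mobility = 4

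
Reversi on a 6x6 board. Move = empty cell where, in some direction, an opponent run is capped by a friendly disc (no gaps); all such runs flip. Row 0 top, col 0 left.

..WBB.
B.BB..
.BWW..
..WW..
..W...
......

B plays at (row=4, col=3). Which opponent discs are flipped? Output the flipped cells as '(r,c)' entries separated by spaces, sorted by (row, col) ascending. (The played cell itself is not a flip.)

Answer: (2,3) (3,2) (3,3)

Derivation:
Dir NW: opp run (3,2) capped by B -> flip
Dir N: opp run (3,3) (2,3) capped by B -> flip
Dir NE: first cell '.' (not opp) -> no flip
Dir W: opp run (4,2), next='.' -> no flip
Dir E: first cell '.' (not opp) -> no flip
Dir SW: first cell '.' (not opp) -> no flip
Dir S: first cell '.' (not opp) -> no flip
Dir SE: first cell '.' (not opp) -> no flip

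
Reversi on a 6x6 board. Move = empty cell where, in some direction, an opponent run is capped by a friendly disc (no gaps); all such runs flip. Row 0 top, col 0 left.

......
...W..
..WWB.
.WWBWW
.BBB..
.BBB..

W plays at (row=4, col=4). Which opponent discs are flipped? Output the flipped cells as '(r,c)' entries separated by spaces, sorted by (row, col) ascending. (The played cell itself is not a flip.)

Dir NW: opp run (3,3) capped by W -> flip
Dir N: first cell 'W' (not opp) -> no flip
Dir NE: first cell 'W' (not opp) -> no flip
Dir W: opp run (4,3) (4,2) (4,1), next='.' -> no flip
Dir E: first cell '.' (not opp) -> no flip
Dir SW: opp run (5,3), next=edge -> no flip
Dir S: first cell '.' (not opp) -> no flip
Dir SE: first cell '.' (not opp) -> no flip

Answer: (3,3)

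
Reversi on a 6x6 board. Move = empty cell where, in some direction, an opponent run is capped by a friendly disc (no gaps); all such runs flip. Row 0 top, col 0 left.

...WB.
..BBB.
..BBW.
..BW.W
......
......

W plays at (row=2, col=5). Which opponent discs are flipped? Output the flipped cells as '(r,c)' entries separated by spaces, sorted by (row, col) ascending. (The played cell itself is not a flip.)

Dir NW: opp run (1,4) capped by W -> flip
Dir N: first cell '.' (not opp) -> no flip
Dir NE: edge -> no flip
Dir W: first cell 'W' (not opp) -> no flip
Dir E: edge -> no flip
Dir SW: first cell '.' (not opp) -> no flip
Dir S: first cell 'W' (not opp) -> no flip
Dir SE: edge -> no flip

Answer: (1,4)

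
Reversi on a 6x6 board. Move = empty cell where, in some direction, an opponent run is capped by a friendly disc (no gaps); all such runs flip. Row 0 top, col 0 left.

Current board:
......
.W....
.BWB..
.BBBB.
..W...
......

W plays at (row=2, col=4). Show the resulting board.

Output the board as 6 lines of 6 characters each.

Answer: ......
.W....
.BWWW.
.BBWB.
..W...
......

Derivation:
Place W at (2,4); scan 8 dirs for brackets.
Dir NW: first cell '.' (not opp) -> no flip
Dir N: first cell '.' (not opp) -> no flip
Dir NE: first cell '.' (not opp) -> no flip
Dir W: opp run (2,3) capped by W -> flip
Dir E: first cell '.' (not opp) -> no flip
Dir SW: opp run (3,3) capped by W -> flip
Dir S: opp run (3,4), next='.' -> no flip
Dir SE: first cell '.' (not opp) -> no flip
All flips: (2,3) (3,3)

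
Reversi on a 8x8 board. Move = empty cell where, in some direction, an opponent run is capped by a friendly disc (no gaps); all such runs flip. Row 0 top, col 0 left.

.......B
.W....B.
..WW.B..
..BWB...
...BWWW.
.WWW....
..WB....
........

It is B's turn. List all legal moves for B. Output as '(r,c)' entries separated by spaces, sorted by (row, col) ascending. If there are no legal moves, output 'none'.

Answer: (1,2) (1,3) (1,4) (4,1) (4,7) (5,4) (5,6) (6,1)

Derivation:
(0,0): no bracket -> illegal
(0,1): no bracket -> illegal
(0,2): no bracket -> illegal
(1,0): no bracket -> illegal
(1,2): flips 2 -> legal
(1,3): flips 2 -> legal
(1,4): flips 1 -> legal
(2,0): no bracket -> illegal
(2,1): no bracket -> illegal
(2,4): no bracket -> illegal
(3,1): no bracket -> illegal
(3,5): no bracket -> illegal
(3,6): no bracket -> illegal
(3,7): no bracket -> illegal
(4,0): no bracket -> illegal
(4,1): flips 1 -> legal
(4,2): no bracket -> illegal
(4,7): flips 3 -> legal
(5,0): no bracket -> illegal
(5,4): flips 1 -> legal
(5,5): no bracket -> illegal
(5,6): flips 1 -> legal
(5,7): no bracket -> illegal
(6,0): no bracket -> illegal
(6,1): flips 2 -> legal
(6,4): no bracket -> illegal
(7,1): no bracket -> illegal
(7,2): no bracket -> illegal
(7,3): no bracket -> illegal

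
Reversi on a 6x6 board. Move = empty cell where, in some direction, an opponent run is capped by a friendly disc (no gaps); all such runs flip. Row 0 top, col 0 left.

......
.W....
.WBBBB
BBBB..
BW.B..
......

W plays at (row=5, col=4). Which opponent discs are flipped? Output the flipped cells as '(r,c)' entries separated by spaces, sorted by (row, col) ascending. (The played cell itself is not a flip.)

Dir NW: opp run (4,3) (3,2) capped by W -> flip
Dir N: first cell '.' (not opp) -> no flip
Dir NE: first cell '.' (not opp) -> no flip
Dir W: first cell '.' (not opp) -> no flip
Dir E: first cell '.' (not opp) -> no flip
Dir SW: edge -> no flip
Dir S: edge -> no flip
Dir SE: edge -> no flip

Answer: (3,2) (4,3)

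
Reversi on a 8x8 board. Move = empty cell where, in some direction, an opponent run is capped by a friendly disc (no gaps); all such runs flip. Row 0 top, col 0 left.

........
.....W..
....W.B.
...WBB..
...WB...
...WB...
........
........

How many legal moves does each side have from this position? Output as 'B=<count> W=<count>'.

Answer: B=8 W=9

Derivation:
-- B to move --
(0,4): flips 1 -> legal
(0,5): no bracket -> illegal
(0,6): no bracket -> illegal
(1,3): flips 1 -> legal
(1,4): flips 1 -> legal
(1,6): no bracket -> illegal
(2,2): flips 1 -> legal
(2,3): no bracket -> illegal
(2,5): no bracket -> illegal
(3,2): flips 2 -> legal
(4,2): flips 1 -> legal
(5,2): flips 2 -> legal
(6,2): flips 1 -> legal
(6,3): no bracket -> illegal
(6,4): no bracket -> illegal
B mobility = 8
-- W to move --
(1,6): no bracket -> illegal
(1,7): flips 3 -> legal
(2,3): no bracket -> illegal
(2,5): flips 1 -> legal
(2,7): no bracket -> illegal
(3,6): flips 2 -> legal
(3,7): flips 1 -> legal
(4,5): flips 1 -> legal
(4,6): flips 1 -> legal
(5,5): flips 2 -> legal
(6,3): no bracket -> illegal
(6,4): flips 3 -> legal
(6,5): flips 1 -> legal
W mobility = 9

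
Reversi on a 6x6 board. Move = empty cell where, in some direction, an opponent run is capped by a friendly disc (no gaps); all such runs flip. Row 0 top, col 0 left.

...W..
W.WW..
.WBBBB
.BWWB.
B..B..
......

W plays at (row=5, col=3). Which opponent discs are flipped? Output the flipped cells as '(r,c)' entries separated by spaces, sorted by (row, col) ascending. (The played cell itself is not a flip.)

Dir NW: first cell '.' (not opp) -> no flip
Dir N: opp run (4,3) capped by W -> flip
Dir NE: first cell '.' (not opp) -> no flip
Dir W: first cell '.' (not opp) -> no flip
Dir E: first cell '.' (not opp) -> no flip
Dir SW: edge -> no flip
Dir S: edge -> no flip
Dir SE: edge -> no flip

Answer: (4,3)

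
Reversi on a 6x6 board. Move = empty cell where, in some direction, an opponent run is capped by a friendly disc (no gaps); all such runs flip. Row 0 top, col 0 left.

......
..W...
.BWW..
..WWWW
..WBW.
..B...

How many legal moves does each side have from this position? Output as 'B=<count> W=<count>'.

-- B to move --
(0,1): no bracket -> illegal
(0,2): flips 4 -> legal
(0,3): flips 1 -> legal
(1,1): no bracket -> illegal
(1,3): flips 2 -> legal
(1,4): no bracket -> illegal
(2,4): flips 2 -> legal
(2,5): flips 1 -> legal
(3,1): no bracket -> illegal
(4,1): flips 1 -> legal
(4,5): flips 1 -> legal
(5,1): no bracket -> illegal
(5,3): no bracket -> illegal
(5,4): no bracket -> illegal
(5,5): no bracket -> illegal
B mobility = 7
-- W to move --
(1,0): flips 1 -> legal
(1,1): no bracket -> illegal
(2,0): flips 1 -> legal
(3,0): flips 1 -> legal
(3,1): no bracket -> illegal
(4,1): no bracket -> illegal
(5,1): no bracket -> illegal
(5,3): flips 1 -> legal
(5,4): flips 1 -> legal
W mobility = 5

Answer: B=7 W=5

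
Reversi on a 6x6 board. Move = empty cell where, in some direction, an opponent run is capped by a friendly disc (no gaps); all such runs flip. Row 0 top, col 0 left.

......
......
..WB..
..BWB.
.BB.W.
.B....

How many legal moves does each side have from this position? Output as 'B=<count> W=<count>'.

Answer: B=5 W=5

Derivation:
-- B to move --
(1,1): no bracket -> illegal
(1,2): flips 1 -> legal
(1,3): no bracket -> illegal
(2,1): flips 1 -> legal
(2,4): flips 1 -> legal
(3,1): no bracket -> illegal
(3,5): no bracket -> illegal
(4,3): flips 1 -> legal
(4,5): no bracket -> illegal
(5,3): no bracket -> illegal
(5,4): flips 1 -> legal
(5,5): no bracket -> illegal
B mobility = 5
-- W to move --
(1,2): no bracket -> illegal
(1,3): flips 1 -> legal
(1,4): no bracket -> illegal
(2,1): no bracket -> illegal
(2,4): flips 2 -> legal
(2,5): no bracket -> illegal
(3,0): no bracket -> illegal
(3,1): flips 1 -> legal
(3,5): flips 1 -> legal
(4,0): no bracket -> illegal
(4,3): no bracket -> illegal
(4,5): no bracket -> illegal
(5,0): no bracket -> illegal
(5,2): flips 2 -> legal
(5,3): no bracket -> illegal
W mobility = 5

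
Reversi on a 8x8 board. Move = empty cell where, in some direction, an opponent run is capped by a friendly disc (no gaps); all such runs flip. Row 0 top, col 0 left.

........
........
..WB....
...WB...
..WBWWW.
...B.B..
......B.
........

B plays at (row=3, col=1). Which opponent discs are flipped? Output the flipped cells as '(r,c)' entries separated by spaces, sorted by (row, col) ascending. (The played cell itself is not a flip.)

Answer: (4,2)

Derivation:
Dir NW: first cell '.' (not opp) -> no flip
Dir N: first cell '.' (not opp) -> no flip
Dir NE: opp run (2,2), next='.' -> no flip
Dir W: first cell '.' (not opp) -> no flip
Dir E: first cell '.' (not opp) -> no flip
Dir SW: first cell '.' (not opp) -> no flip
Dir S: first cell '.' (not opp) -> no flip
Dir SE: opp run (4,2) capped by B -> flip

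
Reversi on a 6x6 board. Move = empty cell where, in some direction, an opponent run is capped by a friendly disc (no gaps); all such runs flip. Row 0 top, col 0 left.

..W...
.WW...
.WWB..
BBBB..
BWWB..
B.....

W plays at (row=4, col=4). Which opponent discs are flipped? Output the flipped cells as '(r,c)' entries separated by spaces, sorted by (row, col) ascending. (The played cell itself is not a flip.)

Dir NW: opp run (3,3) capped by W -> flip
Dir N: first cell '.' (not opp) -> no flip
Dir NE: first cell '.' (not opp) -> no flip
Dir W: opp run (4,3) capped by W -> flip
Dir E: first cell '.' (not opp) -> no flip
Dir SW: first cell '.' (not opp) -> no flip
Dir S: first cell '.' (not opp) -> no flip
Dir SE: first cell '.' (not opp) -> no flip

Answer: (3,3) (4,3)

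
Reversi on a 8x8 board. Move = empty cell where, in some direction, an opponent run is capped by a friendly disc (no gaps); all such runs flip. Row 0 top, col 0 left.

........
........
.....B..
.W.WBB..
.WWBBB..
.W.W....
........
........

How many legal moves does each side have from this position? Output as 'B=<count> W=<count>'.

Answer: B=6 W=4

Derivation:
-- B to move --
(2,0): no bracket -> illegal
(2,1): no bracket -> illegal
(2,2): flips 1 -> legal
(2,3): flips 1 -> legal
(2,4): no bracket -> illegal
(3,0): no bracket -> illegal
(3,2): flips 1 -> legal
(4,0): flips 2 -> legal
(5,0): no bracket -> illegal
(5,2): no bracket -> illegal
(5,4): no bracket -> illegal
(6,0): no bracket -> illegal
(6,1): no bracket -> illegal
(6,2): flips 1 -> legal
(6,3): flips 1 -> legal
(6,4): no bracket -> illegal
B mobility = 6
-- W to move --
(1,4): no bracket -> illegal
(1,5): no bracket -> illegal
(1,6): no bracket -> illegal
(2,3): no bracket -> illegal
(2,4): no bracket -> illegal
(2,6): flips 2 -> legal
(3,2): no bracket -> illegal
(3,6): flips 2 -> legal
(4,6): flips 3 -> legal
(5,2): no bracket -> illegal
(5,4): no bracket -> illegal
(5,5): flips 1 -> legal
(5,6): no bracket -> illegal
W mobility = 4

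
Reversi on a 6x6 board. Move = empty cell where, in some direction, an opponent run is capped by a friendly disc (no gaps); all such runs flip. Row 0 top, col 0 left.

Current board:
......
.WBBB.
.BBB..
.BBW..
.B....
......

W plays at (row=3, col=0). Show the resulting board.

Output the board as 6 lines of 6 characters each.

Answer: ......
.WBBB.
.BBB..
WWWW..
.B....
......

Derivation:
Place W at (3,0); scan 8 dirs for brackets.
Dir NW: edge -> no flip
Dir N: first cell '.' (not opp) -> no flip
Dir NE: opp run (2,1) (1,2), next='.' -> no flip
Dir W: edge -> no flip
Dir E: opp run (3,1) (3,2) capped by W -> flip
Dir SW: edge -> no flip
Dir S: first cell '.' (not opp) -> no flip
Dir SE: opp run (4,1), next='.' -> no flip
All flips: (3,1) (3,2)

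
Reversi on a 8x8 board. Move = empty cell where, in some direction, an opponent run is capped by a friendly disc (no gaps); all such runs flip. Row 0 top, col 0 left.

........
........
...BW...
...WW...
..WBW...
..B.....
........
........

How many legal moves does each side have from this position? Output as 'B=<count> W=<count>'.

Answer: B=4 W=6

Derivation:
-- B to move --
(1,3): no bracket -> illegal
(1,4): no bracket -> illegal
(1,5): no bracket -> illegal
(2,2): no bracket -> illegal
(2,5): flips 2 -> legal
(3,1): no bracket -> illegal
(3,2): flips 1 -> legal
(3,5): no bracket -> illegal
(4,1): flips 1 -> legal
(4,5): flips 2 -> legal
(5,1): no bracket -> illegal
(5,3): no bracket -> illegal
(5,4): no bracket -> illegal
(5,5): no bracket -> illegal
B mobility = 4
-- W to move --
(1,2): flips 1 -> legal
(1,3): flips 1 -> legal
(1,4): no bracket -> illegal
(2,2): flips 1 -> legal
(3,2): no bracket -> illegal
(4,1): no bracket -> illegal
(5,1): no bracket -> illegal
(5,3): flips 1 -> legal
(5,4): no bracket -> illegal
(6,1): flips 2 -> legal
(6,2): flips 1 -> legal
(6,3): no bracket -> illegal
W mobility = 6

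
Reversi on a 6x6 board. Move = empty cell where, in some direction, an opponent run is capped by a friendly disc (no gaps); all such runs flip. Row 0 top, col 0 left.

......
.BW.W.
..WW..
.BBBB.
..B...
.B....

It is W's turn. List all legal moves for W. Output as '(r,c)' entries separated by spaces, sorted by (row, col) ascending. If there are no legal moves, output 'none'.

(0,0): flips 1 -> legal
(0,1): no bracket -> illegal
(0,2): no bracket -> illegal
(1,0): flips 1 -> legal
(2,0): no bracket -> illegal
(2,1): no bracket -> illegal
(2,4): no bracket -> illegal
(2,5): no bracket -> illegal
(3,0): no bracket -> illegal
(3,5): no bracket -> illegal
(4,0): flips 1 -> legal
(4,1): flips 1 -> legal
(4,3): flips 1 -> legal
(4,4): flips 1 -> legal
(4,5): flips 1 -> legal
(5,0): no bracket -> illegal
(5,2): flips 2 -> legal
(5,3): no bracket -> illegal

Answer: (0,0) (1,0) (4,0) (4,1) (4,3) (4,4) (4,5) (5,2)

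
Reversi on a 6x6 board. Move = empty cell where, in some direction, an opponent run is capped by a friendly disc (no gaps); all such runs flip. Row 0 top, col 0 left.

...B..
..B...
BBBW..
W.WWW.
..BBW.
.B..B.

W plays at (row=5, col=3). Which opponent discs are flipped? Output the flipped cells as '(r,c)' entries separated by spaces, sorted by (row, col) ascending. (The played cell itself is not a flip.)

Answer: (4,3)

Derivation:
Dir NW: opp run (4,2), next='.' -> no flip
Dir N: opp run (4,3) capped by W -> flip
Dir NE: first cell 'W' (not opp) -> no flip
Dir W: first cell '.' (not opp) -> no flip
Dir E: opp run (5,4), next='.' -> no flip
Dir SW: edge -> no flip
Dir S: edge -> no flip
Dir SE: edge -> no flip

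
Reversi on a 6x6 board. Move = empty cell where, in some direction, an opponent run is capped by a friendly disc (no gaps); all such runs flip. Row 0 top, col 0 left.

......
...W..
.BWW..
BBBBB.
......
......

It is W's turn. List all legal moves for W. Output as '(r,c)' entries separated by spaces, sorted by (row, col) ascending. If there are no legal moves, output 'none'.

Answer: (2,0) (4,0) (4,1) (4,2) (4,3) (4,4) (4,5)

Derivation:
(1,0): no bracket -> illegal
(1,1): no bracket -> illegal
(1,2): no bracket -> illegal
(2,0): flips 1 -> legal
(2,4): no bracket -> illegal
(2,5): no bracket -> illegal
(3,5): no bracket -> illegal
(4,0): flips 1 -> legal
(4,1): flips 1 -> legal
(4,2): flips 1 -> legal
(4,3): flips 1 -> legal
(4,4): flips 1 -> legal
(4,5): flips 1 -> legal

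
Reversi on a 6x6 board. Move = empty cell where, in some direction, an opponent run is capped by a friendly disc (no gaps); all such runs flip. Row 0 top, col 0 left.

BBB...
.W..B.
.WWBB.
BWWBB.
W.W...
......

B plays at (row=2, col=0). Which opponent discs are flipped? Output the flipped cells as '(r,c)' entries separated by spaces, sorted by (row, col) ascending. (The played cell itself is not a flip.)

Dir NW: edge -> no flip
Dir N: first cell '.' (not opp) -> no flip
Dir NE: opp run (1,1) capped by B -> flip
Dir W: edge -> no flip
Dir E: opp run (2,1) (2,2) capped by B -> flip
Dir SW: edge -> no flip
Dir S: first cell 'B' (not opp) -> no flip
Dir SE: opp run (3,1) (4,2), next='.' -> no flip

Answer: (1,1) (2,1) (2,2)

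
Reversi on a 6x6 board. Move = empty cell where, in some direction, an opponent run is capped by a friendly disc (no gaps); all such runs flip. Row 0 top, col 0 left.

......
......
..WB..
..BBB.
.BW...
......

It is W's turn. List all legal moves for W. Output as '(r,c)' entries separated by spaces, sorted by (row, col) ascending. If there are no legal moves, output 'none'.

Answer: (2,4) (4,0) (4,4)

Derivation:
(1,2): no bracket -> illegal
(1,3): no bracket -> illegal
(1,4): no bracket -> illegal
(2,1): no bracket -> illegal
(2,4): flips 2 -> legal
(2,5): no bracket -> illegal
(3,0): no bracket -> illegal
(3,1): no bracket -> illegal
(3,5): no bracket -> illegal
(4,0): flips 1 -> legal
(4,3): no bracket -> illegal
(4,4): flips 1 -> legal
(4,5): no bracket -> illegal
(5,0): no bracket -> illegal
(5,1): no bracket -> illegal
(5,2): no bracket -> illegal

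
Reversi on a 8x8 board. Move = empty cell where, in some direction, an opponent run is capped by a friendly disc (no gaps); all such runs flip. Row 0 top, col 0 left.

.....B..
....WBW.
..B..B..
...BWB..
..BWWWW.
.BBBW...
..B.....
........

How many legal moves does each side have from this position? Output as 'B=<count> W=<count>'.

Answer: B=9 W=11

Derivation:
-- B to move --
(0,3): flips 1 -> legal
(0,4): no bracket -> illegal
(0,6): no bracket -> illegal
(0,7): flips 1 -> legal
(1,3): flips 1 -> legal
(1,7): flips 1 -> legal
(2,3): flips 1 -> legal
(2,4): no bracket -> illegal
(2,6): no bracket -> illegal
(2,7): flips 1 -> legal
(3,2): no bracket -> illegal
(3,6): no bracket -> illegal
(3,7): no bracket -> illegal
(4,7): flips 4 -> legal
(5,5): flips 3 -> legal
(5,6): no bracket -> illegal
(5,7): flips 1 -> legal
(6,3): no bracket -> illegal
(6,4): no bracket -> illegal
(6,5): no bracket -> illegal
B mobility = 9
-- W to move --
(0,4): no bracket -> illegal
(0,6): no bracket -> illegal
(1,1): flips 2 -> legal
(1,2): no bracket -> illegal
(1,3): no bracket -> illegal
(2,1): no bracket -> illegal
(2,3): flips 1 -> legal
(2,4): flips 1 -> legal
(2,6): flips 1 -> legal
(3,1): no bracket -> illegal
(3,2): flips 1 -> legal
(3,6): flips 2 -> legal
(4,0): no bracket -> illegal
(4,1): flips 1 -> legal
(5,0): flips 3 -> legal
(6,0): no bracket -> illegal
(6,1): flips 1 -> legal
(6,3): flips 1 -> legal
(6,4): no bracket -> illegal
(7,1): flips 2 -> legal
(7,2): no bracket -> illegal
(7,3): no bracket -> illegal
W mobility = 11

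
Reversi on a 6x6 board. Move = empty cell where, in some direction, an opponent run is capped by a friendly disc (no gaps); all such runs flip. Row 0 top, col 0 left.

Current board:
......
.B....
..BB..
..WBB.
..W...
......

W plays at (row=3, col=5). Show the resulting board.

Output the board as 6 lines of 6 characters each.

Place W at (3,5); scan 8 dirs for brackets.
Dir NW: first cell '.' (not opp) -> no flip
Dir N: first cell '.' (not opp) -> no flip
Dir NE: edge -> no flip
Dir W: opp run (3,4) (3,3) capped by W -> flip
Dir E: edge -> no flip
Dir SW: first cell '.' (not opp) -> no flip
Dir S: first cell '.' (not opp) -> no flip
Dir SE: edge -> no flip
All flips: (3,3) (3,4)

Answer: ......
.B....
..BB..
..WWWW
..W...
......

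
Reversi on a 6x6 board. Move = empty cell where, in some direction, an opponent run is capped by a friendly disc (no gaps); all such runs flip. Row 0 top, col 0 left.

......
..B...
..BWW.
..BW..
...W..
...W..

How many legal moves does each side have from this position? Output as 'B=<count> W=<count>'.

-- B to move --
(1,3): no bracket -> illegal
(1,4): flips 1 -> legal
(1,5): no bracket -> illegal
(2,5): flips 2 -> legal
(3,4): flips 2 -> legal
(3,5): no bracket -> illegal
(4,2): no bracket -> illegal
(4,4): flips 1 -> legal
(5,2): no bracket -> illegal
(5,4): flips 1 -> legal
B mobility = 5
-- W to move --
(0,1): flips 1 -> legal
(0,2): no bracket -> illegal
(0,3): no bracket -> illegal
(1,1): flips 1 -> legal
(1,3): no bracket -> illegal
(2,1): flips 2 -> legal
(3,1): flips 1 -> legal
(4,1): flips 1 -> legal
(4,2): no bracket -> illegal
W mobility = 5

Answer: B=5 W=5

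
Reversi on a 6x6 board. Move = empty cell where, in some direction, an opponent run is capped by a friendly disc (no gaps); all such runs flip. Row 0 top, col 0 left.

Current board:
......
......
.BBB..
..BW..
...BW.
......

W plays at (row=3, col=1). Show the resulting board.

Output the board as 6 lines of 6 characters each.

Place W at (3,1); scan 8 dirs for brackets.
Dir NW: first cell '.' (not opp) -> no flip
Dir N: opp run (2,1), next='.' -> no flip
Dir NE: opp run (2,2), next='.' -> no flip
Dir W: first cell '.' (not opp) -> no flip
Dir E: opp run (3,2) capped by W -> flip
Dir SW: first cell '.' (not opp) -> no flip
Dir S: first cell '.' (not opp) -> no flip
Dir SE: first cell '.' (not opp) -> no flip
All flips: (3,2)

Answer: ......
......
.BBB..
.WWW..
...BW.
......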